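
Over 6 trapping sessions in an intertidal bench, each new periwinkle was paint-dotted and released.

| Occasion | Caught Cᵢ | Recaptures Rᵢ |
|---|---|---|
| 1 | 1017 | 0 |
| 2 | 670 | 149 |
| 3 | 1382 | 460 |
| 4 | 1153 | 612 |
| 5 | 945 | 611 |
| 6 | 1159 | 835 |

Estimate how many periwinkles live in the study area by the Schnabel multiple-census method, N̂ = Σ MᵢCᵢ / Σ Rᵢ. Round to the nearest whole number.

N ≈ 4629

Marked at large before each occasion: Mᵢ = Σⱼ<ᵢ (Cⱼ − Rⱼ) → M1=0, M2=1017, M3=1538, M4=2460, M5=3001, M6=3335
Σ MᵢCᵢ = 0·1017 + 1017·670 + 1538·1382 + 2460·1153 + 3001·945 + 3335·1159 = 0 + 681390 + 2125516 + 2836380 + 2835945 + 3865265 = 12344496
Σ Rᵢ = 0 + 149 + 460 + 612 + 611 + 835 = 2667
N̂ = 12344496 / 2667 ≈ 4628.6 → 4629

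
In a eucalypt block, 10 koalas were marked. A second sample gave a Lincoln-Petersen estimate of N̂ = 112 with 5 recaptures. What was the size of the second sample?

From N = M·C/R: C = N·R / M = 112·5 / 10 = 560 / 10 = 56.

C = 56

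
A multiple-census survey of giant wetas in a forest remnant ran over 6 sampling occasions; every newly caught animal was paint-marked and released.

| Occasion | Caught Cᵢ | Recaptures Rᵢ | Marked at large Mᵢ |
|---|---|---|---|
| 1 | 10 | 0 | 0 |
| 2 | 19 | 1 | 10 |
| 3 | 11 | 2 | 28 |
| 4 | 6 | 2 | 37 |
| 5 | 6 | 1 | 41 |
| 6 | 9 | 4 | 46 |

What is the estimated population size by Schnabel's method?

N = 138

Σ MᵢCᵢ = 0·10 + 10·19 + 28·11 + 37·6 + 41·6 + 46·9 = 0 + 190 + 308 + 222 + 246 + 414 = 1380
Σ Rᵢ = 0 + 1 + 2 + 2 + 1 + 4 = 10
N̂ = 1380 / 10 = 138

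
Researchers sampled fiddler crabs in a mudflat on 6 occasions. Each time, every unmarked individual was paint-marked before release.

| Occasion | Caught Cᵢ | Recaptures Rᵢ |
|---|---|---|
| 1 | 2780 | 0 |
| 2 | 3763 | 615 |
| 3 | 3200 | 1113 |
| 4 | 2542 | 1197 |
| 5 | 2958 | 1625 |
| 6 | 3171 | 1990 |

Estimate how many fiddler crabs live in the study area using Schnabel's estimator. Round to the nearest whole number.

N ≈ 17,034

Marked at large before each occasion: Mᵢ = Σⱼ<ᵢ (Cⱼ − Rⱼ) → M1=0, M2=2780, M3=5928, M4=8015, M5=9360, M6=10693
Σ MᵢCᵢ = 0·2780 + 2780·3763 + 5928·3200 + 8015·2542 + 9360·2958 + 10693·3171 = 0 + 10461140 + 18969600 + 20374130 + 27686880 + 33907503 = 111399253
Σ Rᵢ = 0 + 615 + 1113 + 1197 + 1625 + 1990 = 6540
N̂ = 111399253 / 6540 ≈ 17033.5 → 17034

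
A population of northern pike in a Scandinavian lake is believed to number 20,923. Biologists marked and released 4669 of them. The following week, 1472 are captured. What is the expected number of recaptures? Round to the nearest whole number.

The marked fraction of the population is 4669/20923, so in a sample of 1472 expect C·(M/N) marked.
E[R] = 4669 × 1472 / 20923 = 6872768 / 20923 ≈ 328.48 → 328

expected recaptures ≈ 328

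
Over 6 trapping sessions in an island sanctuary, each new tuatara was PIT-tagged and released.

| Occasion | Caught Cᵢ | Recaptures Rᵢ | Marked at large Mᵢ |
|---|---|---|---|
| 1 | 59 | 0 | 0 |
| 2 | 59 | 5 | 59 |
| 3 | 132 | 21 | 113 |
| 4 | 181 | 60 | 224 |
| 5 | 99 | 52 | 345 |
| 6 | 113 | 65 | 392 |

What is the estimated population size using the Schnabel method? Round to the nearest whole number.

Σ MᵢCᵢ = 0·59 + 59·59 + 113·132 + 224·181 + 345·99 + 392·113 = 0 + 3481 + 14916 + 40544 + 34155 + 44296 = 137392
Σ Rᵢ = 0 + 5 + 21 + 60 + 52 + 65 = 203
N̂ = 137392 / 203 ≈ 676.8 → 677

N ≈ 677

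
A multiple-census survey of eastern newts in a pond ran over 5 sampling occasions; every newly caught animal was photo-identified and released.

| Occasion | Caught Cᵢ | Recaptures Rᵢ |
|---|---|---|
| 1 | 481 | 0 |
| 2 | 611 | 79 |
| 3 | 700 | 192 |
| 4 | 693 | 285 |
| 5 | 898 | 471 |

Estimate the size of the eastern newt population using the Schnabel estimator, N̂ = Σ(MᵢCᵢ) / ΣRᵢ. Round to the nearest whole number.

Marked at large before each occasion: Mᵢ = Σⱼ<ᵢ (Cⱼ − Rⱼ) → M1=0, M2=481, M3=1013, M4=1521, M5=1929
Σ MᵢCᵢ = 0·481 + 481·611 + 1013·700 + 1521·693 + 1929·898 = 0 + 293891 + 709100 + 1054053 + 1732242 = 3789286
Σ Rᵢ = 0 + 79 + 192 + 285 + 471 = 1027
N̂ = 3789286 / 1027 ≈ 3689.7 → 3690

N ≈ 3690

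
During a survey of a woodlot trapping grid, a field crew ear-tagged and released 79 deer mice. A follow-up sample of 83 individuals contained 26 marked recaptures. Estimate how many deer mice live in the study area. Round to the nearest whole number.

N = (79 × 83) / 26 = 6557 / 26 ≈ 252.2 → 252

N ≈ 252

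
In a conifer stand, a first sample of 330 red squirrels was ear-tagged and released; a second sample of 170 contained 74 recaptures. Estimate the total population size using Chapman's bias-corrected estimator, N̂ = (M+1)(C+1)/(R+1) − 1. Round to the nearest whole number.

N ≈ 754

N̂ = (330+1)(170+1)/(74+1) − 1 = 331·171/75 − 1
= 56601/75 − 1 ≈ 754.7 − 1 ≈ 753.7 → 754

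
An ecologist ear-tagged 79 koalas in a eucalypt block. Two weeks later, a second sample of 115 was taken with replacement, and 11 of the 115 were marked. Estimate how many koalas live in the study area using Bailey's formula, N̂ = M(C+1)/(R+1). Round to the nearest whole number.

N̂ = 79·(115+1)/(11+1) = 79·116/12 = 9164/12 ≈ 763.7 → 764

N ≈ 764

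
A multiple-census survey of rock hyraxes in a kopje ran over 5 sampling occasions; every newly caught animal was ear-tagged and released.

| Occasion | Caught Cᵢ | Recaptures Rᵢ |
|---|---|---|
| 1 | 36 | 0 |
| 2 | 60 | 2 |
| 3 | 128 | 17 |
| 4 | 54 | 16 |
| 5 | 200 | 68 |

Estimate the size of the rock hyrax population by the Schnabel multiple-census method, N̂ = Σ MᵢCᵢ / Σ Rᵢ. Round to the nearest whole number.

N ≈ 717

Marked at large before each occasion: Mᵢ = Σⱼ<ᵢ (Cⱼ − Rⱼ) → M1=0, M2=36, M3=94, M4=205, M5=243
Σ MᵢCᵢ = 0·36 + 36·60 + 94·128 + 205·54 + 243·200 = 0 + 2160 + 12032 + 11070 + 48600 = 73862
Σ Rᵢ = 0 + 2 + 17 + 16 + 68 = 103
N̂ = 73862 / 103 ≈ 717.1 → 717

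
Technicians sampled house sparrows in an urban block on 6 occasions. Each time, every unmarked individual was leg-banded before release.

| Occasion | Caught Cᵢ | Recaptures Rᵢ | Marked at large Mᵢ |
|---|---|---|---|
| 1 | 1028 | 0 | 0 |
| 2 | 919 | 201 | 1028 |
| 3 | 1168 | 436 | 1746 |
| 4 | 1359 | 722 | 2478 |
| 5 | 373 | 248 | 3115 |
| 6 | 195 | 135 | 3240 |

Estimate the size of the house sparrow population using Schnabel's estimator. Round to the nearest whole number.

N ≈ 4676

Σ MᵢCᵢ = 0·1028 + 1028·919 + 1746·1168 + 2478·1359 + 3115·373 + 3240·195 = 0 + 944732 + 2039328 + 3367602 + 1161895 + 631800 = 8145357
Σ Rᵢ = 0 + 201 + 436 + 722 + 248 + 135 = 1742
N̂ = 8145357 / 1742 ≈ 4675.9 → 4676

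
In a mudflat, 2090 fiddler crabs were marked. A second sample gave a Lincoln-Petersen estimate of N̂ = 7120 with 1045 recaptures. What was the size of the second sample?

From N = M·C/R: C = N·R / M = 7120·1045 / 2090 = 7440400 / 2090 = 3560.

C = 3560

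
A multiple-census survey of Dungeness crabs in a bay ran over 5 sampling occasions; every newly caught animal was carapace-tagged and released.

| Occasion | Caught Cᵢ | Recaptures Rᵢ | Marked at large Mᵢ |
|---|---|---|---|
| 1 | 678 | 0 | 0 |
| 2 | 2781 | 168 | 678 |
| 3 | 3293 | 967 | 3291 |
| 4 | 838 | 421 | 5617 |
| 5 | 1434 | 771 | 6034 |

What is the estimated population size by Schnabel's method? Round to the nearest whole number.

Σ MᵢCᵢ = 0·678 + 678·2781 + 3291·3293 + 5617·838 + 6034·1434 = 0 + 1885518 + 10837263 + 4707046 + 8652756 = 26082583
Σ Rᵢ = 0 + 168 + 967 + 421 + 771 = 2327
N̂ = 26082583 / 2327 ≈ 11208.7 → 11209

N ≈ 11,209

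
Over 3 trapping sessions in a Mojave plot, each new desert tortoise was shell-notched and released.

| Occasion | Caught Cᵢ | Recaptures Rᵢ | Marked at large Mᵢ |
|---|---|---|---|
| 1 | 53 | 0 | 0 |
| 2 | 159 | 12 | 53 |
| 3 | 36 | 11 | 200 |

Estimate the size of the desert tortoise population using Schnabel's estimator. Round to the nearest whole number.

Σ MᵢCᵢ = 0·53 + 53·159 + 200·36 = 0 + 8427 + 7200 = 15627
Σ Rᵢ = 0 + 12 + 11 = 23
N̂ = 15627 / 23 ≈ 679.4 → 679

N ≈ 679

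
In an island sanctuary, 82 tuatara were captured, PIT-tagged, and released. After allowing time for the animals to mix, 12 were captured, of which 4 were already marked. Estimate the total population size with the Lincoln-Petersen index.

Lincoln-Petersen assumes M/N = R/C, so N = M·C / R.
N = (82 × 12) / 4 = 984 / 4 = 246

N = 246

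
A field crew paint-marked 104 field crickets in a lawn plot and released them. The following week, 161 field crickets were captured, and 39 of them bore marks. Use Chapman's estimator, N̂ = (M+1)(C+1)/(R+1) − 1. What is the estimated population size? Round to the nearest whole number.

N̂ = (104+1)(161+1)/(39+1) − 1 = 105·162/40 − 1
= 17010/40 − 1 ≈ 425.2 − 1 ≈ 424.2 → 424

N ≈ 424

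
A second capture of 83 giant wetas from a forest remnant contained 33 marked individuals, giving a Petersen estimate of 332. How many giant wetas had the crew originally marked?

M = 132

From N = M·C/R: M = N·R / C = 332·33 / 83 = 10956 / 83 = 132.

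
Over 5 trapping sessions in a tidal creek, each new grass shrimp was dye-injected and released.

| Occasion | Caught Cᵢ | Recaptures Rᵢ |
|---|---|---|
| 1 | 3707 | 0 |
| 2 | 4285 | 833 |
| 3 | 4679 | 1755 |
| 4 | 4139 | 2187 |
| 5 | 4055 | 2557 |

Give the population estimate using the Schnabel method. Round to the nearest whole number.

Marked at large before each occasion: Mᵢ = Σⱼ<ᵢ (Cⱼ − Rⱼ) → M1=0, M2=3707, M3=7159, M4=10083, M5=12035
Σ MᵢCᵢ = 0·3707 + 3707·4285 + 7159·4679 + 10083·4139 + 12035·4055 = 0 + 15884495 + 33496961 + 41733537 + 48801925 = 139916918
Σ Rᵢ = 0 + 833 + 1755 + 2187 + 2557 = 7332
N̂ = 139916918 / 7332 ≈ 19083.0 → 19083

N ≈ 19,083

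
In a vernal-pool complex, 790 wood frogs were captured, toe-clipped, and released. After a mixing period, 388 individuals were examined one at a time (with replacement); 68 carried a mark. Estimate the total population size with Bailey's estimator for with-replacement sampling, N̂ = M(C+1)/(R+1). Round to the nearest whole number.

N̂ = 790·(388+1)/(68+1) = 790·389/69 = 307310/69 ≈ 4453.8 → 4454

N ≈ 4454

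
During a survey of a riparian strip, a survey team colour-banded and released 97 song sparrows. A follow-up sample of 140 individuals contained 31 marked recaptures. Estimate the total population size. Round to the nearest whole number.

N = (97 × 140) / 31 = 13580 / 31 ≈ 438.1 → 438

N ≈ 438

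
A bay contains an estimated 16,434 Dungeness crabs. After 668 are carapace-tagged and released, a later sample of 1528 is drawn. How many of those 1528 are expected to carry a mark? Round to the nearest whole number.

expected recaptures ≈ 62

The marked fraction of the population is 668/16434, so in a sample of 1528 expect C·(M/N) marked.
E[R] = 668 × 1528 / 16434 = 1020704 / 16434 ≈ 62.1 → 62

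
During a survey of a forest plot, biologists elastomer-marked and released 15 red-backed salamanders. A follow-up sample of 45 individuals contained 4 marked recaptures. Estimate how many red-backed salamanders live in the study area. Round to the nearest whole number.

If marked individuals mix randomly, R/C ≈ M/N, giving N ≈ M·C/R.
N = (15 × 45) / 4 = 675 / 4 ≈ 168.8 → 169

N ≈ 169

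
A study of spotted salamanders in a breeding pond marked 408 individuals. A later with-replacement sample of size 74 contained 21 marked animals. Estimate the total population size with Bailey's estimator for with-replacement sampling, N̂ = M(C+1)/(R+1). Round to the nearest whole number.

N ≈ 1391

N̂ = 408·(74+1)/(21+1) = 408·75/22 = 30600/22 ≈ 1390.9 → 1391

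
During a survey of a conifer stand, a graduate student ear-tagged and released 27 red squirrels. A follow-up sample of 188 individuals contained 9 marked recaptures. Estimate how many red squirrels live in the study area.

N = 564

Lincoln-Petersen assumes M/N = R/C, so N = M·C / R.
N = (27 × 188) / 9 = 5076 / 9 = 564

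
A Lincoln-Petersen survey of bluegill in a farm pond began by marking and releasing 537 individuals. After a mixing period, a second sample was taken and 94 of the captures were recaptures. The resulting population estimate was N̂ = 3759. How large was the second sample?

C = 658

From N = M·C/R: C = N·R / M = 3759·94 / 537 = 353346 / 537 = 658.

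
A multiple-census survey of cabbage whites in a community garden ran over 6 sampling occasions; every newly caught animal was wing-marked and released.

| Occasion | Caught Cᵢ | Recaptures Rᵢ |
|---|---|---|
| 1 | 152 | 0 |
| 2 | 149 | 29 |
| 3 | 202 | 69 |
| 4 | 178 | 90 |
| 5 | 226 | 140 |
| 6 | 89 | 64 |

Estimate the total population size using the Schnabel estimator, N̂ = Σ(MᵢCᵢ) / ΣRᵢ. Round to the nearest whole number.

Marked at large before each occasion: Mᵢ = Σⱼ<ᵢ (Cⱼ − Rⱼ) → M1=0, M2=152, M3=272, M4=405, M5=493, M6=579
Σ MᵢCᵢ = 0·152 + 152·149 + 272·202 + 405·178 + 493·226 + 579·89 = 0 + 22648 + 54944 + 72090 + 111418 + 51531 = 312631
Σ Rᵢ = 0 + 29 + 69 + 90 + 140 + 64 = 392
N̂ = 312631 / 392 ≈ 797.5 → 798

N ≈ 798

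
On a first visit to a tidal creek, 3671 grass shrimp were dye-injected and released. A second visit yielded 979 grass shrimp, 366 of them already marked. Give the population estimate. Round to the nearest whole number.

If marked individuals mix randomly, R/C ≈ M/N, giving N ≈ M·C/R.
N = (3671 × 979) / 366 = 3593909 / 366 ≈ 9819.4 → 9819

N ≈ 9819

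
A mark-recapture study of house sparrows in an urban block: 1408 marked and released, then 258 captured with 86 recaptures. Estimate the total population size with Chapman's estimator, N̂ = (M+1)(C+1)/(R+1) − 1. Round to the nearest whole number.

N̂ = (1408+1)(258+1)/(86+1) − 1 = 1409·259/87 − 1
= 364931/87 − 1 ≈ 4194.6 − 1 ≈ 4193.6 → 4194

N ≈ 4194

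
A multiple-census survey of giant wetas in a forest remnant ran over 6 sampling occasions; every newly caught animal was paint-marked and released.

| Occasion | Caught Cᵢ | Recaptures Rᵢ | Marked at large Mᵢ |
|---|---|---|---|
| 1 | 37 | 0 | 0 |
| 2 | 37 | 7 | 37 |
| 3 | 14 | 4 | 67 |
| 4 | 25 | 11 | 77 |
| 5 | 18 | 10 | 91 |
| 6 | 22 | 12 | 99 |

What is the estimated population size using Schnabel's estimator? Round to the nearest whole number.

N ≈ 183

Σ MᵢCᵢ = 0·37 + 37·37 + 67·14 + 77·25 + 91·18 + 99·22 = 0 + 1369 + 938 + 1925 + 1638 + 2178 = 8048
Σ Rᵢ = 0 + 7 + 4 + 11 + 10 + 12 = 44
N̂ = 8048 / 44 ≈ 182.9 → 183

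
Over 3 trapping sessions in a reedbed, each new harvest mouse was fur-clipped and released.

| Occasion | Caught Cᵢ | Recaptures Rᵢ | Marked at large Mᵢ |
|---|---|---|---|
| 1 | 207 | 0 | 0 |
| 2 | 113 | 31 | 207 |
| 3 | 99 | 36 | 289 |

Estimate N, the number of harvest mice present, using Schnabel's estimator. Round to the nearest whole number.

Σ MᵢCᵢ = 0·207 + 207·113 + 289·99 = 0 + 23391 + 28611 = 52002
Σ Rᵢ = 0 + 31 + 36 = 67
N̂ = 52002 / 67 ≈ 776.1 → 776

N ≈ 776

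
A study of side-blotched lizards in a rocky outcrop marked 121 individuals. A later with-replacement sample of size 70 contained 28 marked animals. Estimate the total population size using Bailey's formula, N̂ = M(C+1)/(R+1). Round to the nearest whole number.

N ≈ 296

N̂ = 121·(70+1)/(28+1) = 121·71/29 = 8591/29 ≈ 296.2 → 296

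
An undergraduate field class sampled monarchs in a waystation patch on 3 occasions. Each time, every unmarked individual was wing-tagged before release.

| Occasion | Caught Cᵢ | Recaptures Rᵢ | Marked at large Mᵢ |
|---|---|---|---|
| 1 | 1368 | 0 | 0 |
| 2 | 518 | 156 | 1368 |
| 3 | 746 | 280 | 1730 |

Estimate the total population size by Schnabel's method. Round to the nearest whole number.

N ≈ 4585

Σ MᵢCᵢ = 0·1368 + 1368·518 + 1730·746 = 0 + 708624 + 1290580 = 1999204
Σ Rᵢ = 0 + 156 + 280 = 436
N̂ = 1999204 / 436 ≈ 4585.3 → 4585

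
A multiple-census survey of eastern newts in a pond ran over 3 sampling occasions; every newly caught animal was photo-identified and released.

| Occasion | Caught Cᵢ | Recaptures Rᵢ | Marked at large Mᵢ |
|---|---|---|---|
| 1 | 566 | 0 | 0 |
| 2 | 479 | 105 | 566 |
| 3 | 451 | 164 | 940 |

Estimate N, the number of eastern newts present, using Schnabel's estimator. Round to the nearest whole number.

Σ MᵢCᵢ = 0·566 + 566·479 + 940·451 = 0 + 271114 + 423940 = 695054
Σ Rᵢ = 0 + 105 + 164 = 269
N̂ = 695054 / 269 ≈ 2583.8 → 2584

N ≈ 2584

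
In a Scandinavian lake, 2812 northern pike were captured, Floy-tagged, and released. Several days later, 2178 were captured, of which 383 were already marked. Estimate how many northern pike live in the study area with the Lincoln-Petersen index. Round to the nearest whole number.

N = (2812 × 2178) / 383 = 6124536 / 383 ≈ 15991.0 → 15991

N ≈ 15,991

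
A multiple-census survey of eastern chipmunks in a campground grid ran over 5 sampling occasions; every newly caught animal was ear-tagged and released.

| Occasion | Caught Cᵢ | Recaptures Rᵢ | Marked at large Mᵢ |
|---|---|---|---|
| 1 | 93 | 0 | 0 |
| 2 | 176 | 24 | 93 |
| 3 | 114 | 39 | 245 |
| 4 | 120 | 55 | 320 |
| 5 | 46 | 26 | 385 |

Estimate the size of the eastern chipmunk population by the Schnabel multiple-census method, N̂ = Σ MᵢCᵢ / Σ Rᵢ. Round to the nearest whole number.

N ≈ 697

Σ MᵢCᵢ = 0·93 + 93·176 + 245·114 + 320·120 + 385·46 = 0 + 16368 + 27930 + 38400 + 17710 = 100408
Σ Rᵢ = 0 + 24 + 39 + 55 + 26 = 144
N̂ = 100408 / 144 ≈ 697.3 → 697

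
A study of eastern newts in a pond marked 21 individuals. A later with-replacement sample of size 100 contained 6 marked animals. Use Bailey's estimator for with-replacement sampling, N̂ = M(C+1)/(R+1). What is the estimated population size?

N̂ = 21·(100+1)/(6+1) = 21·101/7 = 2121/7 = 303

N = 303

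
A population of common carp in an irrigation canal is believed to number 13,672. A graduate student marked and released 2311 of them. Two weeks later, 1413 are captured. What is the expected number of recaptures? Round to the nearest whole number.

Expected recaptures E[R] = M·C / N.
E[R] = 2311 × 1413 / 13672 = 3265443 / 13672 ≈ 238.8 → 239

expected recaptures ≈ 239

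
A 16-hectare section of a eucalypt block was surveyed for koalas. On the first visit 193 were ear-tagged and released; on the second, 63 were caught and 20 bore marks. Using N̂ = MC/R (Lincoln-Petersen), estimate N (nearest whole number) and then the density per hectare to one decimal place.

density ≈ 38.0 koalas per hectare

N̂ = 193·63/20 = 12159/20 ≈ 608.0 → 608
Density = N̂ / area = 608 / 16 = 38.0 per hectare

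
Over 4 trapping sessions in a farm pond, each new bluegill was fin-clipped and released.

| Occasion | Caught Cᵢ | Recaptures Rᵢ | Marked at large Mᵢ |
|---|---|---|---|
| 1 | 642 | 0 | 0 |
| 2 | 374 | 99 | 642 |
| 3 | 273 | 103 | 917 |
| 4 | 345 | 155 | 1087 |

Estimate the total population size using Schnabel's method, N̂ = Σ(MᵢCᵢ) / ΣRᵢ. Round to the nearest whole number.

N ≈ 2424

Σ MᵢCᵢ = 0·642 + 642·374 + 917·273 + 1087·345 = 0 + 240108 + 250341 + 375015 = 865464
Σ Rᵢ = 0 + 99 + 103 + 155 = 357
N̂ = 865464 / 357 ≈ 2424.3 → 2424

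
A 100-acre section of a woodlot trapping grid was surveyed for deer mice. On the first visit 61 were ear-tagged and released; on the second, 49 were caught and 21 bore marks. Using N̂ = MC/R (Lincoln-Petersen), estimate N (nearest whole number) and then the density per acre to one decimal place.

density ≈ 1.4 deer mice per acre

N̂ = 61·49/21 = 2989/21 ≈ 142.3 → 142
Density = N̂ / area = 142 / 100 ≈ 1.42 → 1.4 per acre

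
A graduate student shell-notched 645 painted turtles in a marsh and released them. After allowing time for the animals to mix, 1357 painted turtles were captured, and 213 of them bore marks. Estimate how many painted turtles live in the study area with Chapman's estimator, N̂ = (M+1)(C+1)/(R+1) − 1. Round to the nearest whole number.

N̂ = (645+1)(1357+1)/(213+1) − 1 = 646·1358/214 − 1
= 877268/214 − 1 ≈ 4099.4 − 1 ≈ 4098.4 → 4098

N ≈ 4098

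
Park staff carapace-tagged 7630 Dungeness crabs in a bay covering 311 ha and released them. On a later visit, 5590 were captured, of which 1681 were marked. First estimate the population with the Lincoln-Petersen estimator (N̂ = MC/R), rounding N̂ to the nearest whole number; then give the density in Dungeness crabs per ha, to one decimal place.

density ≈ 81.6 Dungeness crabs per ha

N̂ = 7630·5590/1681 = 42651700/1681 ≈ 25372.8 → 25373
Density = N̂ / area = 25373 / 311 ≈ 81.59 → 81.6 per ha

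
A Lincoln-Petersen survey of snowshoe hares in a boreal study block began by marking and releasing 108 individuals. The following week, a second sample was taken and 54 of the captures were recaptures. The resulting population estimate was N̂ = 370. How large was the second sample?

From N = M·C/R: C = N·R / M = 370·54 / 108 = 19980 / 108 = 185.

C = 185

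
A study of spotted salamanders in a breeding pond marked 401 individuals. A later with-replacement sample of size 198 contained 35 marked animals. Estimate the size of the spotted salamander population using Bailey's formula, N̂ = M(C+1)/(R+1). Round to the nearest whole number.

N ≈ 2217

N̂ = 401·(198+1)/(35+1) = 401·199/36 = 79799/36 ≈ 2216.6 → 2217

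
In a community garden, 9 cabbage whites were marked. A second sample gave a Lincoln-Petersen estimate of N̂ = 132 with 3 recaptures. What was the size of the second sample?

From N = M·C/R: C = N·R / M = 132·3 / 9 = 396 / 9 = 44.

C = 44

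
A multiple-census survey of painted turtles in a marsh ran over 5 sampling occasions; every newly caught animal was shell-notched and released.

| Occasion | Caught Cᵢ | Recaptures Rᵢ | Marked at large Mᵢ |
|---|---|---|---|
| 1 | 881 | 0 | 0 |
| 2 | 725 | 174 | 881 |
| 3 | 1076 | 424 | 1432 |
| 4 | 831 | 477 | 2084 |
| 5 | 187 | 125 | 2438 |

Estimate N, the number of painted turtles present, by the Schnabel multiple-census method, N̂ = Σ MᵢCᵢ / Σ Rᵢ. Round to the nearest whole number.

N ≈ 3639

Σ MᵢCᵢ = 0·881 + 881·725 + 1432·1076 + 2084·831 + 2438·187 = 0 + 638725 + 1540832 + 1731804 + 455906 = 4367267
Σ Rᵢ = 0 + 174 + 424 + 477 + 125 = 1200
N̂ = 4367267 / 1200 ≈ 3639.4 → 3639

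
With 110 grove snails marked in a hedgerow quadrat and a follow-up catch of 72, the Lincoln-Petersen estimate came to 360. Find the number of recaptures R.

R = 22

From N = M·C/R: R = M·C / N = 110·72 / 360 = 7920 / 360 = 22.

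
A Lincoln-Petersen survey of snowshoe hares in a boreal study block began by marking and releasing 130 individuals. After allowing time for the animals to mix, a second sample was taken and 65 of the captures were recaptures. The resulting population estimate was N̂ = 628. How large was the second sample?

From N = M·C/R: C = N·R / M = 628·65 / 130 = 40820 / 130 = 314.

C = 314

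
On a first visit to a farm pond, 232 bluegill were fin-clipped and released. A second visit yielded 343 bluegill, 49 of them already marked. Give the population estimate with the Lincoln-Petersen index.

Lincoln-Petersen assumes M/N = R/C, so N = M·C / R.
N = (232 × 343) / 49 = 79576 / 49 = 1624

N = 1624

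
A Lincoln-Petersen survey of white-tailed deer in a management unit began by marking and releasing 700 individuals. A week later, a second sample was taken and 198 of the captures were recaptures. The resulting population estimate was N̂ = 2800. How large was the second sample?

From N = M·C/R: C = N·R / M = 2800·198 / 700 = 554400 / 700 = 792.

C = 792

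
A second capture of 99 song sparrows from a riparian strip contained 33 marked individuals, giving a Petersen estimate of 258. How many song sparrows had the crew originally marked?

M = 86

From N = M·C/R: M = N·R / C = 258·33 / 99 = 8514 / 99 = 86.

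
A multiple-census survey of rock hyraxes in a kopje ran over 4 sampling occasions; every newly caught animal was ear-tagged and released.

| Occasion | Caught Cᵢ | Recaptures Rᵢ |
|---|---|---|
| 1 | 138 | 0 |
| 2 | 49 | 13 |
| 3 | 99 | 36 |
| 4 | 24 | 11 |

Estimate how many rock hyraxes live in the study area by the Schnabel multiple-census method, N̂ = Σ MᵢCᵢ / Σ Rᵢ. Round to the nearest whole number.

Marked at large before each occasion: Mᵢ = Σⱼ<ᵢ (Cⱼ − Rⱼ) → M1=0, M2=138, M3=174, M4=237
Σ MᵢCᵢ = 0·138 + 138·49 + 174·99 + 237·24 = 0 + 6762 + 17226 + 5688 = 29676
Σ Rᵢ = 0 + 13 + 36 + 11 = 60
N̂ = 29676 / 60 ≈ 494.6 → 495

N ≈ 495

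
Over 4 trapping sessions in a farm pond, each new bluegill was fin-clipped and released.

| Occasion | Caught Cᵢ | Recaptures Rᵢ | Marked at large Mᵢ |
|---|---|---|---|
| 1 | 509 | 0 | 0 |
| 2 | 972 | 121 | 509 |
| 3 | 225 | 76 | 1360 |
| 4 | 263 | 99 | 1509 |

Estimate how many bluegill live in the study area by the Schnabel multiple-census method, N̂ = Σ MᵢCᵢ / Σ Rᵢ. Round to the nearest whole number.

N ≈ 4046

Σ MᵢCᵢ = 0·509 + 509·972 + 1360·225 + 1509·263 = 0 + 494748 + 306000 + 396867 = 1197615
Σ Rᵢ = 0 + 121 + 76 + 99 = 296
N̂ = 1197615 / 296 ≈ 4046.0 → 4046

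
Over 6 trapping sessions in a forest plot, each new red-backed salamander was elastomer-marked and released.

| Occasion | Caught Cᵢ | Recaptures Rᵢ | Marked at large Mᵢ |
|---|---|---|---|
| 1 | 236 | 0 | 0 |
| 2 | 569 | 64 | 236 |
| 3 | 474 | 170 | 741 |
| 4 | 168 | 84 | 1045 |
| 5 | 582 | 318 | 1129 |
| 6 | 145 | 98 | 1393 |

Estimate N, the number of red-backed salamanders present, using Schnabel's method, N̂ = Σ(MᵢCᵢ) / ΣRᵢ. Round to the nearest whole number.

N ≈ 2071

Σ MᵢCᵢ = 0·236 + 236·569 + 741·474 + 1045·168 + 1129·582 + 1393·145 = 0 + 134284 + 351234 + 175560 + 657078 + 201985 = 1520141
Σ Rᵢ = 0 + 64 + 170 + 84 + 318 + 98 = 734
N̂ = 1520141 / 734 ≈ 2071.0 → 2071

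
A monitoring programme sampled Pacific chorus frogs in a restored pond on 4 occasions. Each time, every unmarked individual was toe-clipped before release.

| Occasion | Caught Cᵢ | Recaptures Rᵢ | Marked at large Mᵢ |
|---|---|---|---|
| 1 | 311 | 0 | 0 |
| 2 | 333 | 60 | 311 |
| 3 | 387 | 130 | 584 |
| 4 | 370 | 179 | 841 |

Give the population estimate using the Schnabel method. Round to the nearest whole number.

N ≈ 1736

Σ MᵢCᵢ = 0·311 + 311·333 + 584·387 + 841·370 = 0 + 103563 + 226008 + 311170 = 640741
Σ Rᵢ = 0 + 60 + 130 + 179 = 369
N̂ = 640741 / 369 ≈ 1736.4 → 1736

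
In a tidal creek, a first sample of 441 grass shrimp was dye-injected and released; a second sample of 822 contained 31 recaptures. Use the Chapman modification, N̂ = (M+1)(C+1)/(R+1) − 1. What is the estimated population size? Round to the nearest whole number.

N ≈ 11,367

N̂ = (441+1)(822+1)/(31+1) − 1 = 442·823/32 − 1
= 363766/32 − 1 ≈ 11367.7 − 1 ≈ 11366.7 → 11367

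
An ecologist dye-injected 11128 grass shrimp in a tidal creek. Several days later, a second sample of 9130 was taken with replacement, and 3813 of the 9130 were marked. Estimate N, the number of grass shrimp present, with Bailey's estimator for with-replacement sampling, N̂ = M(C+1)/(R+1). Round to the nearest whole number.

N̂ = 11128·(9130+1)/(3813+1) = 11128·9131/3814 = 101609768/3814 ≈ 26641.3 → 26641

N ≈ 26,641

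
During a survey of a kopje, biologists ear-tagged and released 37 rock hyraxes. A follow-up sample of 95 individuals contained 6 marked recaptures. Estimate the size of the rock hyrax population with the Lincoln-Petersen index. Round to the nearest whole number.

N = (37 × 95) / 6 = 3515 / 6 ≈ 585.8 → 586

N ≈ 586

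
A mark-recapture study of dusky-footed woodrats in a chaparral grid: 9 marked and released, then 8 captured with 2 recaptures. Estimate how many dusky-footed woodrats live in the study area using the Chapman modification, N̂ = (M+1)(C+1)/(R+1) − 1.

N̂ = (9+1)(8+1)/(2+1) − 1 = 10·9/3 − 1
= 90/3 − 1 = 30 − 1 = 29

N = 29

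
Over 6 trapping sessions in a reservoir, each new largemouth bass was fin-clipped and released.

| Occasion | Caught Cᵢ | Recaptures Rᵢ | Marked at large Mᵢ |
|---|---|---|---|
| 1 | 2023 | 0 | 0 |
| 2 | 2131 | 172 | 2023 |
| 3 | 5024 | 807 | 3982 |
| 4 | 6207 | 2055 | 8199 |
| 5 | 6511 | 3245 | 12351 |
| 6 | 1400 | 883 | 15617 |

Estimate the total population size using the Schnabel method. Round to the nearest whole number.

Σ MᵢCᵢ = 0·2023 + 2023·2131 + 3982·5024 + 8199·6207 + 12351·6511 + 15617·1400 = 0 + 4311013 + 20005568 + 50891193 + 80417361 + 21863800 = 177488935
Σ Rᵢ = 0 + 172 + 807 + 2055 + 3245 + 883 = 7162
N̂ = 177488935 / 7162 ≈ 24782.0 → 24782

N ≈ 24,782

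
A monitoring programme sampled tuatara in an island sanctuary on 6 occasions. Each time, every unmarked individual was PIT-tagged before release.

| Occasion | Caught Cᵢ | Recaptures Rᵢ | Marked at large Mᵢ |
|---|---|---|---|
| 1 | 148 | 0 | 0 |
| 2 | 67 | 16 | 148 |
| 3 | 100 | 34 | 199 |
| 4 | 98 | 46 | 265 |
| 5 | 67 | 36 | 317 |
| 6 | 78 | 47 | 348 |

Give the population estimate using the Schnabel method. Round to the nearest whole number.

Σ MᵢCᵢ = 0·148 + 148·67 + 199·100 + 265·98 + 317·67 + 348·78 = 0 + 9916 + 19900 + 25970 + 21239 + 27144 = 104169
Σ Rᵢ = 0 + 16 + 34 + 46 + 36 + 47 = 179
N̂ = 104169 / 179 ≈ 581.9 → 582

N ≈ 582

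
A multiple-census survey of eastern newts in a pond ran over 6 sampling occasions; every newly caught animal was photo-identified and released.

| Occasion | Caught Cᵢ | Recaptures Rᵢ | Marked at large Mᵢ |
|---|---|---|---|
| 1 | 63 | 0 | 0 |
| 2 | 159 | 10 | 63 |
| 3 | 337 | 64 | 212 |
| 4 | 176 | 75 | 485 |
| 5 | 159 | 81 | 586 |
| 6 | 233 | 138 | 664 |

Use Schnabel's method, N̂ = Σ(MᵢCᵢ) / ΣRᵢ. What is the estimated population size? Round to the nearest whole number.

N ≈ 1127

Σ MᵢCᵢ = 0·63 + 63·159 + 212·337 + 485·176 + 586·159 + 664·233 = 0 + 10017 + 71444 + 85360 + 93174 + 154712 = 414707
Σ Rᵢ = 0 + 10 + 64 + 75 + 81 + 138 = 368
N̂ = 414707 / 368 ≈ 1126.9 → 1127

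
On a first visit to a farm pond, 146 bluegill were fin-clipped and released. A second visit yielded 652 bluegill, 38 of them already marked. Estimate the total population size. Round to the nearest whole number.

N ≈ 2505

The marked fraction in the recapture sample should equal the marked fraction in the population: 38/652 = 146/N.
N = (146 × 652) / 38 = 95192 / 38 ≈ 2505.1 → 2505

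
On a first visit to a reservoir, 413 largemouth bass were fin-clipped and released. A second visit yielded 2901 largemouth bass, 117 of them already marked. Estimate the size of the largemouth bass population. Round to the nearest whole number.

N ≈ 10,240

Lincoln-Petersen assumes M/N = R/C, so N = M·C / R.
N = (413 × 2901) / 117 = 1198113 / 117 ≈ 10240.3 → 10240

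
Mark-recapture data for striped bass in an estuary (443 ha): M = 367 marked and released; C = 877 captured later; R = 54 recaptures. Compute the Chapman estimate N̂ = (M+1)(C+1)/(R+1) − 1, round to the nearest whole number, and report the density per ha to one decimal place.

N̂ = 368·878/55 − 1 = 323104/55 − 1 ≈ 5873.6 → 5874
Density = N̂ / area = 5874 / 443 ≈ 13.26 → 13.3 per ha

density ≈ 13.3 striped bass per ha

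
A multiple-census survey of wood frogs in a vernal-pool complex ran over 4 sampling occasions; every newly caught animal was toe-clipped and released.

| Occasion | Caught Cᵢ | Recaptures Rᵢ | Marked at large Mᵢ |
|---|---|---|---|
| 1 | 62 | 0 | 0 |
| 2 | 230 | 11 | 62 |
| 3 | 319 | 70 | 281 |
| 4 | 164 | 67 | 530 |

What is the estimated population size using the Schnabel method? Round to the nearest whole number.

Σ MᵢCᵢ = 0·62 + 62·230 + 281·319 + 530·164 = 0 + 14260 + 89639 + 86920 = 190819
Σ Rᵢ = 0 + 11 + 70 + 67 = 148
N̂ = 190819 / 148 ≈ 1289.3 → 1289

N ≈ 1289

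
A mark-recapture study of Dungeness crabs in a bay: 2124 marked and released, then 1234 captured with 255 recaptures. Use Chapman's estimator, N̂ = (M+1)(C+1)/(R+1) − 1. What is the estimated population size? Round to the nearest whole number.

N ≈ 10,250

N̂ = (2124+1)(1234+1)/(255+1) − 1 = 2125·1235/256 − 1
= 2624375/256 − 1 ≈ 10251.46 − 1 ≈ 10250.46 → 10250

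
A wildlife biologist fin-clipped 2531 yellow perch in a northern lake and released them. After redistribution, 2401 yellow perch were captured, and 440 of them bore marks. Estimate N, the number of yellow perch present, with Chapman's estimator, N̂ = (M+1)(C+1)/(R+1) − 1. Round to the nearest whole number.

N ≈ 13,790

N̂ = (2531+1)(2401+1)/(440+1) − 1 = 2532·2402/441 − 1
= 6081864/441 − 1 ≈ 13791.1 − 1 ≈ 13790.1 → 13790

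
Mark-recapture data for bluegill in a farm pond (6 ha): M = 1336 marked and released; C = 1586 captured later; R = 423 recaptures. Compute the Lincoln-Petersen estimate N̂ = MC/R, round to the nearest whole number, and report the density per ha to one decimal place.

density ≈ 834.8 bluegill per ha

N̂ = 1336·1586/423 = 2118896/423 ≈ 5009.2 → 5009
Density = N̂ / area = 5009 / 6 ≈ 834.83 → 834.8 per ha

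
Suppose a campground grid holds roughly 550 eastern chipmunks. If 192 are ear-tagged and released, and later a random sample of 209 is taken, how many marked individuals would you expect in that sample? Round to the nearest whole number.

expected recaptures ≈ 73

The marked fraction of the population is 192/550, so in a sample of 209 expect C·(M/N) marked.
E[R] = 192 × 209 / 550 = 40128 / 550 ≈ 73.0 → 73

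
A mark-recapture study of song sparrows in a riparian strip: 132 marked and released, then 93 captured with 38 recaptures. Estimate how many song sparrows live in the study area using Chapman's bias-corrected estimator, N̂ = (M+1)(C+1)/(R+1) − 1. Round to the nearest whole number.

N ≈ 320

N̂ = (132+1)(93+1)/(38+1) − 1 = 133·94/39 − 1
= 12502/39 − 1 ≈ 320.6 − 1 ≈ 319.6 → 320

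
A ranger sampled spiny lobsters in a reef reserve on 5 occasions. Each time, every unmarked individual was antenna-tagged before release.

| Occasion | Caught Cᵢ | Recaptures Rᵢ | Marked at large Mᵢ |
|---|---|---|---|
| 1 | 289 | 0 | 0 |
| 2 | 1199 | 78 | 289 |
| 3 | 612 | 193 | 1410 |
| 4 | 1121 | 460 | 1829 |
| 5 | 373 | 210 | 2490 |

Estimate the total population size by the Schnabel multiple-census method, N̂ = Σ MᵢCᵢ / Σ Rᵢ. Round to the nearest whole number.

N ≈ 4451

Σ MᵢCᵢ = 0·289 + 289·1199 + 1410·612 + 1829·1121 + 2490·373 = 0 + 346511 + 862920 + 2050309 + 928770 = 4188510
Σ Rᵢ = 0 + 78 + 193 + 460 + 210 = 941
N̂ = 4188510 / 941 ≈ 4451.1 → 4451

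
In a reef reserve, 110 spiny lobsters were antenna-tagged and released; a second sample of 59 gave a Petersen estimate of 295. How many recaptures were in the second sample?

From N = M·C/R: R = M·C / N = 110·59 / 295 = 6490 / 295 = 22.

R = 22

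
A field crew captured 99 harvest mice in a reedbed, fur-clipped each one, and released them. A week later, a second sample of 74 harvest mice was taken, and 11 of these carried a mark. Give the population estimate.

N = (99 × 74) / 11 = 7326 / 11 = 666

N = 666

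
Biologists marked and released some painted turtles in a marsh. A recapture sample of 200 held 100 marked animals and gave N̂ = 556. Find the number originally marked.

From N = M·C/R: M = N·R / C = 556·100 / 200 = 55600 / 200 = 278.

M = 278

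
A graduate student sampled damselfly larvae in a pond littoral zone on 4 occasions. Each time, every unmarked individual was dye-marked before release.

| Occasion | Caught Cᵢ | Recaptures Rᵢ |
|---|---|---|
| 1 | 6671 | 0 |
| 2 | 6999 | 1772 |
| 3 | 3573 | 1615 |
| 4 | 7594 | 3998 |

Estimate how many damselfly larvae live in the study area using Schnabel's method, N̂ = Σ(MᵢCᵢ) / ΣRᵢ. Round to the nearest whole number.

Marked at large before each occasion: Mᵢ = Σⱼ<ᵢ (Cⱼ − Rⱼ) → M1=0, M2=6671, M3=11898, M4=13856
Σ MᵢCᵢ = 0·6671 + 6671·6999 + 11898·3573 + 13856·7594 = 0 + 46690329 + 42511554 + 105222464 = 194424347
Σ Rᵢ = 0 + 1772 + 1615 + 3998 = 7385
N̂ = 194424347 / 7385 ≈ 26326.9 → 26327

N ≈ 26,327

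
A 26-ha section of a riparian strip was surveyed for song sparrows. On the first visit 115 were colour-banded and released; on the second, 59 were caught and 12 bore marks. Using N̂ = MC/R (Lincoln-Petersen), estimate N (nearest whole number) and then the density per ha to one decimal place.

N̂ = 115·59/12 = 6785/12 ≈ 565.4 → 565
Density = N̂ / area = 565 / 26 ≈ 21.73 → 21.7 per ha

density ≈ 21.7 song sparrows per ha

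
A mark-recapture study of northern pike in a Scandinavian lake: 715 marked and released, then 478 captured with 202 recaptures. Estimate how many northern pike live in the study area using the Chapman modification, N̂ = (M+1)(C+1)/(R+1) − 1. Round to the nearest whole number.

N ≈ 1688

N̂ = (715+1)(478+1)/(202+1) − 1 = 716·479/203 − 1
= 342964/203 − 1 ≈ 1689.48 − 1 ≈ 1688.48 → 1688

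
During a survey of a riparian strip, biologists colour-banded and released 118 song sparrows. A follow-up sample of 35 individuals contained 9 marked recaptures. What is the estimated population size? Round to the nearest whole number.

N = (118 × 35) / 9 = 4130 / 9 ≈ 458.9 → 459

N ≈ 459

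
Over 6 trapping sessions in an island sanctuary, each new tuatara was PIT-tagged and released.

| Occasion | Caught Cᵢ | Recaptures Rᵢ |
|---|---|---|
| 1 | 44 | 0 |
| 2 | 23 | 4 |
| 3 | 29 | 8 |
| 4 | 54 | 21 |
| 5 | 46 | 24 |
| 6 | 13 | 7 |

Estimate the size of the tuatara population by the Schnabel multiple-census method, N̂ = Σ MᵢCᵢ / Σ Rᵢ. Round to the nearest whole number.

Marked at large before each occasion: Mᵢ = Σⱼ<ᵢ (Cⱼ − Rⱼ) → M1=0, M2=44, M3=63, M4=84, M5=117, M6=139
Σ MᵢCᵢ = 0·44 + 44·23 + 63·29 + 84·54 + 117·46 + 139·13 = 0 + 1012 + 1827 + 4536 + 5382 + 1807 = 14564
Σ Rᵢ = 0 + 4 + 8 + 21 + 24 + 7 = 64
N̂ = 14564 / 64 ≈ 227.6 → 228

N ≈ 228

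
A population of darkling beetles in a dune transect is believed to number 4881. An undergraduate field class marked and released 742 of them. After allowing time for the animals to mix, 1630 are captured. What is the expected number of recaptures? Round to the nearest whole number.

Expected recaptures E[R] = M·C / N.
E[R] = 742 × 1630 / 4881 = 1209460 / 4881 ≈ 247.8 → 248

expected recaptures ≈ 248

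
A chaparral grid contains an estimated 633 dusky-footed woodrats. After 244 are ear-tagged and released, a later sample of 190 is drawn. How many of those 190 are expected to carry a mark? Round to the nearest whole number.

Expected recaptures E[R] = M·C / N.
E[R] = 244 × 190 / 633 = 46360 / 633 ≈ 73.2 → 73

expected recaptures ≈ 73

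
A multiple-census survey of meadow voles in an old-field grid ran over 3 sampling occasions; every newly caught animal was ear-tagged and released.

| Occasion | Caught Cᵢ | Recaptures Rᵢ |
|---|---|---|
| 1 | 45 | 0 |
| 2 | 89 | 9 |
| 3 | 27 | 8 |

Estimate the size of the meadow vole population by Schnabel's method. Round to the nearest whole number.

Marked at large before each occasion: Mᵢ = Σⱼ<ᵢ (Cⱼ − Rⱼ) → M1=0, M2=45, M3=125
Σ MᵢCᵢ = 0·45 + 45·89 + 125·27 = 0 + 4005 + 3375 = 7380
Σ Rᵢ = 0 + 9 + 8 = 17
N̂ = 7380 / 17 ≈ 434.1 → 434

N ≈ 434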